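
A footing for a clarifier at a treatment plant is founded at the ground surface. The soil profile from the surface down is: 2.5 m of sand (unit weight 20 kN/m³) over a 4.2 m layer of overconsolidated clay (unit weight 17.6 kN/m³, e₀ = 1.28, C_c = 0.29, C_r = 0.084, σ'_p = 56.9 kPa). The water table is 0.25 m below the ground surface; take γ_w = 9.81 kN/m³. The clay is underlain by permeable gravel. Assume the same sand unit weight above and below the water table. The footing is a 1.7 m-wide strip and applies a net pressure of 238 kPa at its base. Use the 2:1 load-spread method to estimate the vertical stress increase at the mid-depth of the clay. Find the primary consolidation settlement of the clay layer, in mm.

S_c ≈ 167 mm

Mid-depth of clay below the ground surface: z = 2.5 + 4.2/2 = 4.6 m.
Total vertical stress at mid-clay: σ_v = 20×2.5 + 17.6×2.1 = 86.96 kPa.
Pore pressure: u = 9.81×(4.6 − 0.25) = 42.673 kPa.
Initial effective stress: σ'_0 = σ_v − u = 86.96 − 42.673 = 44.287 kPa.
Stress increase at mid-clay by the 2:1 spreading method:
Δσ = qB/(B+z) = 238×1.7/(1.7+4.6) = 64.222 kPa
Final effective stress: σ'_f = 44.287 + 64.222 = 108.51 kPa.
σ'_f = 108.51 > σ'_p = 56.9 kPa, so the stress path crosses the preconsolidation pressure — recompression up to σ'_p, then virgin compression beyond:
S_c = H/(1+e₀)·[C_r·log₁₀(σ'_p/σ'_0) + C_c·log₁₀(σ'_f/σ'_p)]
    = 4.2/2.28 × [0.084×log₁₀(56.9/44.287) + 0.29×log₁₀(108.51/56.9)]
    = 1.8421 × [0.0091422 + 0.081304] = 0.1666 m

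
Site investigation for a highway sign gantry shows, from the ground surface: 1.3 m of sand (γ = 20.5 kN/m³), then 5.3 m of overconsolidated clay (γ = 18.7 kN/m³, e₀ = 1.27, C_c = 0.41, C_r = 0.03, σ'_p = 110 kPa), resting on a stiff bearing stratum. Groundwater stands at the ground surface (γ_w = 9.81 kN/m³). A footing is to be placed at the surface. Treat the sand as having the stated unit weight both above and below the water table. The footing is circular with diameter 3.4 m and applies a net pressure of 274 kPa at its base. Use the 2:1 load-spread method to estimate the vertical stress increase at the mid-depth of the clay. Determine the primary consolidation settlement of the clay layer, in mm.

Mid-depth of clay below the ground surface: z = 1.3 + 5.3/2 = 3.95 m.
Total vertical stress at mid-clay: σ_v = 20.5×1.3 + 18.7×2.65 = 76.205 kPa.
Pore pressure: u = 9.81×(3.95 − 0) = 38.75 kPa.
Initial effective stress: σ'_0 = σ_v − u = 76.205 − 38.75 = 37.455 kPa.
Stress increase at mid-clay by the 2:1 spreading method:
Δσ ≈ qD²/(D+z)² = 274×3.4²/(3.4+3.95)² = 58.632 kPa
Final effective stress: σ'_f = 37.455 + 58.632 = 96.087 kPa.
σ'_f = 96.087 ≤ σ'_p = 110 kPa, so the clay remains overconsolidated and only the recompression index applies:
S_c = C_r·H/(1+e₀)·log₁₀(σ'_f/σ'_0) = 0.03×5.3/2.27×log₁₀(96.087/37.455)
    = 0.070044 × 0.40915 = 0.02866 m

S_c ≈ 28.7 mm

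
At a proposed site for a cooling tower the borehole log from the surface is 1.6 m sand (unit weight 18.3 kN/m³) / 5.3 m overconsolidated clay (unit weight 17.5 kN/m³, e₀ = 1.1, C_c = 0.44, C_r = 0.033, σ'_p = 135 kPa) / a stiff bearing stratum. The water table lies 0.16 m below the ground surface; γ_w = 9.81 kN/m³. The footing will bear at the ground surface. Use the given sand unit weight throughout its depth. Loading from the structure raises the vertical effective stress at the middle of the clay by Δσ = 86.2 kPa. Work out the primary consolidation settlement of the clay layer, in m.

Mid-depth of clay below the ground surface: z = 1.6 + 5.3/2 = 4.25 m.
Total vertical stress at mid-clay: σ_v = 18.3×1.6 + 17.5×2.65 = 75.655 kPa.
Pore pressure: u = 9.81×(4.25 − 0.16) = 40.123 kPa.
Initial effective stress: σ'_0 = σ_v − u = 75.655 − 40.123 = 35.532 kPa.
Final effective stress: σ'_f = 35.532 + 86.2 = 121.73 kPa.
σ'_f = 121.73 ≤ σ'_p = 135 kPa, so the clay remains overconsolidated and only the recompression index applies:
S_c = C_r·H/(1+e₀)·log₁₀(σ'_f/σ'_0) = 0.033×5.3/2.1×log₁₀(121.73/35.532)
    = 0.083285 × 0.53478 = 0.04454 m

S_c ≈ 0.0445 m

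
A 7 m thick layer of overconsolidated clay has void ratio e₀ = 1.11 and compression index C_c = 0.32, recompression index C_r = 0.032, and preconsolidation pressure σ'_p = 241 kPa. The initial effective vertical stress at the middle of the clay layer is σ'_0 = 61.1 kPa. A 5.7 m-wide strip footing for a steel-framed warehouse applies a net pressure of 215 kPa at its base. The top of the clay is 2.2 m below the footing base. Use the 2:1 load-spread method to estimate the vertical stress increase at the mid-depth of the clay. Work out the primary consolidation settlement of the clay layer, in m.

Mid-depth of clay below the footing base: z = 2.2 + 7/2 = 5.7 m.
Stress increase at mid-clay by the 2:1 spreading method:
Δσ = qB/(B+z) = 215×5.7/(5.7+5.7) = 107.5 kPa
Final effective stress: σ'_f = 61.1 + 107.5 = 168.6 kPa.
σ'_f = 168.6 ≤ σ'_p = 241 kPa, so the clay remains overconsolidated and only the recompression index applies:
S_c = C_r·H/(1+e₀)·log₁₀(σ'_f/σ'_0) = 0.032×7/2.11×log₁₀(168.6/61.1)
    = 0.10616 × 0.44082 = 0.0468 m

S_c ≈ 0.0468 m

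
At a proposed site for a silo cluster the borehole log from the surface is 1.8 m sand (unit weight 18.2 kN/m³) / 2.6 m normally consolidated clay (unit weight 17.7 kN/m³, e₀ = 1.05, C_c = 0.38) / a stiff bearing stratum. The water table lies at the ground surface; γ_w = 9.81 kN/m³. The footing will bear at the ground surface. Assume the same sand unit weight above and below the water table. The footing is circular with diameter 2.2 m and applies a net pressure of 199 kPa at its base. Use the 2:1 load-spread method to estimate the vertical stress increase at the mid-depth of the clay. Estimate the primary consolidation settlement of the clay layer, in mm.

S_c ≈ 179 mm

Mid-depth of clay below the ground surface: z = 1.8 + 2.6/2 = 3.1 m.
Total vertical stress at mid-clay: σ_v = 18.2×1.8 + 17.7×1.3 = 55.77 kPa.
Pore pressure: u = 9.81×(3.1 − 0) = 30.411 kPa.
Initial effective stress: σ'_0 = σ_v − u = 55.77 − 30.411 = 25.359 kPa.
Stress increase at mid-clay by the 2:1 spreading method:
Δσ ≈ qD²/(D+z)² = 199×2.2²/(2.2+3.1)² = 34.288 kPa
Final effective stress: σ'_f = σ'_0 + Δσ = 25.359 + 34.288 = 59.647 kPa.
Normally consolidated clay, so the full stress increment lies on the virgin compression line:
S_c = C_c·H/(1+e₀)·log₁₀(σ'_f/σ'_0) = 0.38×2.6/(1+1.05)×log₁₀(59.647/25.359)
    = 0.48195 × 0.37146 = 0.179 m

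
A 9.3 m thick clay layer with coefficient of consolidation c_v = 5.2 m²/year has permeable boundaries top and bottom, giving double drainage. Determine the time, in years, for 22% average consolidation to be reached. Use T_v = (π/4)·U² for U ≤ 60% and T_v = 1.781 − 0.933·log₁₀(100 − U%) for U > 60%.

t ≈ 0.158 years

Drainage path length: H_d = H/2 = 4.65 m (double drainage).
U ≤ 60%: T_v = (π/4)·U² = (π/4)×0.22² = 0.038013.
t = T_v·H_d²/c_v = 0.038013×4.65²/5.2 = 0.1581 years.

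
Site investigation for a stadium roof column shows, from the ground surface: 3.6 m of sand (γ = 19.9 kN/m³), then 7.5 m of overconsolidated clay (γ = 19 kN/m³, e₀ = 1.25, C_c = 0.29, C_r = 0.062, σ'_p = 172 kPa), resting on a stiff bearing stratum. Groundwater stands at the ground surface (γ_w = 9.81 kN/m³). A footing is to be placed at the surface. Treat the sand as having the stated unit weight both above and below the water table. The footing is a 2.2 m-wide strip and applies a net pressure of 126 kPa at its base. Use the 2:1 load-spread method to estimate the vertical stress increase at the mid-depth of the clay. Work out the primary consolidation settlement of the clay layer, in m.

Mid-depth of clay below the ground surface: z = 3.6 + 7.5/2 = 7.35 m.
Total vertical stress at mid-clay: σ_v = 19.9×3.6 + 19×3.75 = 142.89 kPa.
Pore pressure: u = 9.81×(7.35 − 0) = 72.103 kPa.
Initial effective stress: σ'_0 = σ_v − u = 142.89 − 72.103 = 70.787 kPa.
Stress increase at mid-clay by the 2:1 spreading method:
Δσ = qB/(B+z) = 126×2.2/(2.2+7.35) = 29.026 kPa
Final effective stress: σ'_f = 70.787 + 29.026 = 99.813 kPa.
σ'_f = 99.813 ≤ σ'_p = 172 kPa, so the clay remains overconsolidated and only the recompression index applies:
S_c = C_r·H/(1+e₀)·log₁₀(σ'_f/σ'_0) = 0.062×7.5/2.25×log₁₀(99.813/70.787)
    = 0.20666 × 0.14923 = 0.03084 m

S_c ≈ 0.0308 m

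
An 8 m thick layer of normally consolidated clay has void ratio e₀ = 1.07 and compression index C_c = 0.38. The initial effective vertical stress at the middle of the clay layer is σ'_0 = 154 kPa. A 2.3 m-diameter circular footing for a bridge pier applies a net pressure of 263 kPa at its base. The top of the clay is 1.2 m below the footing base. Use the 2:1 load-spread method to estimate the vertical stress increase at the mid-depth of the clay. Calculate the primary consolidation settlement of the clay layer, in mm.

Mid-depth of clay below the footing base: z = 1.2 + 8/2 = 5.2 m.
Stress increase at mid-clay by the 2:1 spreading method:
Δσ ≈ qD²/(D+z)² = 263×2.3²/(2.3+5.2)² = 24.734 kPa
Final effective stress: σ'_f = σ'_0 + Δσ = 154 + 24.734 = 178.73 kPa.
Normally consolidated clay, so the full stress increment lies on the virgin compression line:
S_c = C_c·H/(1+e₀)·log₁₀(σ'_f/σ'_0) = 0.38×8/(1+1.07)×log₁₀(178.73/154)
    = 1.4686 × 0.064677 = 0.09498 m

S_c ≈ 95 mm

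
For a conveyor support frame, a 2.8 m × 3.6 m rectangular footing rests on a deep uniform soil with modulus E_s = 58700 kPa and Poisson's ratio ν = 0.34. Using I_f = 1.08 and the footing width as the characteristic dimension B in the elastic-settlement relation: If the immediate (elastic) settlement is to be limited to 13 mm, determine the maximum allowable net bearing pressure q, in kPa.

S_e = q·B·(1−ν²)/E_s · I_f  ⇒  q = S_e·E_s / (B·(1−ν²)·I_f).
q = 0.013 × 58700 / (2.8 × 0.8844 × 1.08) = 285.3 kPa

q ≈ 285 kPa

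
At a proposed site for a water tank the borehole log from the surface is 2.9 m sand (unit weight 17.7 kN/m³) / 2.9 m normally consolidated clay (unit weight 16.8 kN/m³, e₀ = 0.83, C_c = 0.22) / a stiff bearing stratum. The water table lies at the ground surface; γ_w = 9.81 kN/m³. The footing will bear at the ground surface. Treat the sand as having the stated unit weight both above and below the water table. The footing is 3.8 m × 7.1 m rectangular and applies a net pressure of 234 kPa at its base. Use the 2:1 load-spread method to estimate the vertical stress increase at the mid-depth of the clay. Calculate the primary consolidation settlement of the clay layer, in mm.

S_c ≈ 169 mm

Mid-depth of clay below the ground surface: z = 2.9 + 2.9/2 = 4.35 m.
Total vertical stress at mid-clay: σ_v = 17.7×2.9 + 16.8×1.45 = 75.69 kPa.
Pore pressure: u = 9.81×(4.35 − 0) = 42.673 kPa.
Initial effective stress: σ'_0 = σ_v − u = 75.69 − 42.673 = 33.017 kPa.
Stress increase at mid-clay by the 2:1 spreading method:
Δσ = qBL/((B+z)(L+z)) = 234×3.8×7.1/((3.8+4.35)(7.1+4.35)) = 67.654 kPa
Final effective stress: σ'_f = σ'_0 + Δσ = 33.017 + 67.654 = 100.67 kPa.
Normally consolidated clay, so the full stress increment lies on the virgin compression line:
S_c = C_c·H/(1+e₀)·log₁₀(σ'_f/σ'_0) = 0.22×2.9/(1+0.83)×log₁₀(100.67/33.017)
    = 0.34863 × 0.48416 = 0.1688 m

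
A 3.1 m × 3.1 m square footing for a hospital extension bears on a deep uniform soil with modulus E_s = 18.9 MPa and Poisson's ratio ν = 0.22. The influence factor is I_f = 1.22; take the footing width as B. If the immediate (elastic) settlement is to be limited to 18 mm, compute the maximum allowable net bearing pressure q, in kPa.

q ≈ 94.5 kPa

E_s = 18.9 MPa = 18900 kPa.
S_e = q·B·(1−ν²)/E_s · I_f  ⇒  q = S_e·E_s / (B·(1−ν²)·I_f).
q = 0.018 × 18900 / (3.1 × 0.9516 × 1.22) = 94.53 kPa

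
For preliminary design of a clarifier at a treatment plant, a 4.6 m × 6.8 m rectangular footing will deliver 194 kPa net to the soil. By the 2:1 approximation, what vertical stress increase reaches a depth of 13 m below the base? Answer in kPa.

Δσ_z ≈ 17.4 kPa

By the 2:1 method the load spreads at 1 horizontal : 2 vertical, so at depth z the loaded area has grown by z in each plan dimension:
Δσ = qBL/((B+z)(L+z)) = 194×4.6×6.8/((4.6+13)(6.8+13)) = 17.414 kPa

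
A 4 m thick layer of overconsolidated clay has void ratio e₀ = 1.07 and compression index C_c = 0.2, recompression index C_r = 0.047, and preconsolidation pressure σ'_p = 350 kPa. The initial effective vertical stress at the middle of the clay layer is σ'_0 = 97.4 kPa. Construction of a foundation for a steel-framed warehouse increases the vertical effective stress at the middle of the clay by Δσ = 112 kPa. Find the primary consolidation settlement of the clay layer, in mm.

Final effective stress: σ'_f = 97.4 + 112 = 209.4 kPa.
σ'_f = 209.4 ≤ σ'_p = 350 kPa, so the clay remains overconsolidated and only the recompression index applies:
S_c = C_r·H/(1+e₀)·log₁₀(σ'_f/σ'_0) = 0.047×4/2.07×log₁₀(209.4/97.4)
    = 0.090823 × 0.33242 = 0.03019 m

S_c ≈ 30.2 mm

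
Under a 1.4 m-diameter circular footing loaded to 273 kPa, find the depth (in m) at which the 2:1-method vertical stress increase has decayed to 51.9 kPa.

z ≈ 1.81 m

2:1 spreading — at depth z the loaded area has grown by z in each plan dimension:
qD²/(D+z)² = Δσ_z ⇒ z = D(√(q/Δσ_z) − 1) = 1.4×(√(273/51.9) − 1) = 1.811 m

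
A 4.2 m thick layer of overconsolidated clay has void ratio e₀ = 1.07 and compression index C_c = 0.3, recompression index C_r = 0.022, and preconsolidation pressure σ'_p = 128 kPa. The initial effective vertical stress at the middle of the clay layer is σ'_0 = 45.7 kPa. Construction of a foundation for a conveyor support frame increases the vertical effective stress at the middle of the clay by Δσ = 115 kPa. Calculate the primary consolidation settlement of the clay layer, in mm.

Final effective stress: σ'_f = 45.7 + 115 = 160.7 kPa.
σ'_f = 160.7 > σ'_p = 128 kPa, so the stress path crosses the preconsolidation pressure — recompression up to σ'_p, then virgin compression beyond:
S_c = H/(1+e₀)·[C_r·log₁₀(σ'_p/σ'_0) + C_c·log₁₀(σ'_f/σ'_p)]
    = 4.2/2.07 × [0.022×log₁₀(128/45.7) + 0.3×log₁₀(160.7/128)]
    = 2.029 × [0.0098405 + 0.029642] = 0.08011 m

S_c ≈ 80.1 mm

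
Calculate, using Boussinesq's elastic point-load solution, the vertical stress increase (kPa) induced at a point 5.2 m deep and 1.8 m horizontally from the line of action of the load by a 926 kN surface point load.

Boussinesq vertical stress below a point load on an elastic half-space:
Δσ_z = 3P/(2πz²) · [1 + (r/z)²]^(−5/2)
r/z = 1.8/5.2 = 0.34615; [1+(r/z)²]^(−5/2) = 0.75358.
Δσ_z = 3×926/(2π×5.2²) × 0.75358 = 16.351 × 0.75358 = 12.32 kPa

Δσ_z ≈ 12.3 kPa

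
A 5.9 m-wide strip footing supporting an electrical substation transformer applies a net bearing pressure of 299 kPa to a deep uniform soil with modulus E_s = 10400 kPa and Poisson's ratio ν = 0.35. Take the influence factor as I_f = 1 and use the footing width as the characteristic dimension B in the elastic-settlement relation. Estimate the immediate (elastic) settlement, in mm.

Immediate (elastic) settlement: S_e = q·B·(1−ν²)/E_s · I_f.
S_e = 299 × 5.9 × (1 − 0.35²) / 10400 × 1
    = 299 × 5.9 × 0.8775 / 10400 × 1
    = 0.1488 m = 148.8 mm

S_e ≈ 149 mm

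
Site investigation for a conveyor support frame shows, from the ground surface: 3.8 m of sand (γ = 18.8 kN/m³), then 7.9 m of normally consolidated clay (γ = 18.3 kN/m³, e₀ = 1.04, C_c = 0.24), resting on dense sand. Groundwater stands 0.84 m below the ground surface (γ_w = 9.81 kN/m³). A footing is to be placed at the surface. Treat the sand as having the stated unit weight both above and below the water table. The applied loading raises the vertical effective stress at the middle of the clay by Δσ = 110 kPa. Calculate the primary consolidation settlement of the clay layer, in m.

S_c ≈ 0.361 m

Mid-depth of clay below the ground surface: z = 3.8 + 7.9/2 = 7.75 m.
Total vertical stress at mid-clay: σ_v = 18.8×3.8 + 18.3×3.95 = 143.73 kPa.
Pore pressure: u = 9.81×(7.75 − 0.84) = 67.787 kPa.
Initial effective stress: σ'_0 = σ_v − u = 143.73 − 67.787 = 75.943 kPa.
Final effective stress: σ'_f = σ'_0 + Δσ = 75.943 + 110 = 185.94 kPa.
Normally consolidated clay, so the full stress increment lies on the virgin compression line:
S_c = C_c·H/(1+e₀)·log₁₀(σ'_f/σ'_0) = 0.24×7.9/(1+1.04)×log₁₀(185.94/75.943)
    = 0.92941 × 0.38889 = 0.3614 m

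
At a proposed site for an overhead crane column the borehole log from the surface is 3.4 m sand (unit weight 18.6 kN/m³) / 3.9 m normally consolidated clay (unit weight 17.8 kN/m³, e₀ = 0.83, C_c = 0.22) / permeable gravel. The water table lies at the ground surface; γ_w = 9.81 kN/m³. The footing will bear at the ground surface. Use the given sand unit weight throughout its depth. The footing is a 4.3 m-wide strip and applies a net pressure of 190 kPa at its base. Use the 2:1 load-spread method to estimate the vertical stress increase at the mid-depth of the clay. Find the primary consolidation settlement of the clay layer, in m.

S_c ≈ 0.214 m

Mid-depth of clay below the ground surface: z = 3.4 + 3.9/2 = 5.35 m.
Total vertical stress at mid-clay: σ_v = 18.6×3.4 + 17.8×1.95 = 97.95 kPa.
Pore pressure: u = 9.81×(5.35 − 0) = 52.483 kPa.
Initial effective stress: σ'_0 = σ_v − u = 97.95 − 52.483 = 45.467 kPa.
Stress increase at mid-clay by the 2:1 spreading method:
Δσ = qB/(B+z) = 190×4.3/(4.3+5.35) = 84.663 kPa
Final effective stress: σ'_f = σ'_0 + Δσ = 45.467 + 84.663 = 130.13 kPa.
Normally consolidated clay, so the full stress increment lies on the virgin compression line:
S_c = C_c·H/(1+e₀)·log₁₀(σ'_f/σ'_0) = 0.22×3.9/(1+0.83)×log₁₀(130.13/45.467)
    = 0.46885 × 0.45668 = 0.2141 m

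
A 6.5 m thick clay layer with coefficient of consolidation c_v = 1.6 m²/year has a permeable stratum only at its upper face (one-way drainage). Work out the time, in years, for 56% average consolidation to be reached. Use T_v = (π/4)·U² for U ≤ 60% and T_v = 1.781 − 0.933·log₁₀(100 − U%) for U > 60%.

Drainage path length: H_d = H = 6.5 m (single drainage).
U ≤ 60%: T_v = (π/4)·U² = (π/4)×0.56² = 0.2463.
t = T_v·H_d²/c_v = 0.2463×6.5²/1.6 = 6.504 years.

t ≈ 6.5 years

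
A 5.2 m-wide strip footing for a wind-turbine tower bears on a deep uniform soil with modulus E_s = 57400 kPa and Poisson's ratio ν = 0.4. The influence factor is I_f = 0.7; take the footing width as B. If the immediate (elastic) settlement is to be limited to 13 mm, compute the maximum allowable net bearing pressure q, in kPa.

q ≈ 244 kPa

S_e = q·B·(1−ν²)/E_s · I_f  ⇒  q = S_e·E_s / (B·(1−ν²)·I_f).
q = 0.013 × 57400 / (5.2 × 0.84 × 0.7) = 244 kPa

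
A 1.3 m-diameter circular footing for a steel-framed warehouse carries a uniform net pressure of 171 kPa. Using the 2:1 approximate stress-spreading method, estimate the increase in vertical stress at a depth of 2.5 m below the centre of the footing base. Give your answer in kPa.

By the 2:1 method the load spreads at 1 horizontal : 2 vertical, so at depth z the loaded area has grown by z in each plan dimension:
Δσ ≈ qD²/(D+z)² = 171×1.3²/(1.3+2.5)² = 20.013 kPa

Δσ_z ≈ 20 kPa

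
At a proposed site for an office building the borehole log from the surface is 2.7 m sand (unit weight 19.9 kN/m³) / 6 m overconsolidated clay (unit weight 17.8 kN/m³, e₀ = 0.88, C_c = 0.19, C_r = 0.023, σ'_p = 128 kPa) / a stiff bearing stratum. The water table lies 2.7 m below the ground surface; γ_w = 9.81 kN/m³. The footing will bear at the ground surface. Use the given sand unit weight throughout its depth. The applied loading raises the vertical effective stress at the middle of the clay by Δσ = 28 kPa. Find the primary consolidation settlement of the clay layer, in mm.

Mid-depth of clay below the ground surface: z = 2.7 + 6/2 = 5.7 m.
Total vertical stress at mid-clay: σ_v = 19.9×2.7 + 17.8×3 = 107.13 kPa.
Pore pressure: u = 9.81×(5.7 − 2.7) = 29.43 kPa.
Initial effective stress: σ'_0 = σ_v − u = 107.13 − 29.43 = 77.7 kPa.
Final effective stress: σ'_f = 77.7 + 28 = 105.7 kPa.
σ'_f = 105.7 ≤ σ'_p = 128 kPa, so the clay remains overconsolidated and only the recompression index applies:
S_c = C_r·H/(1+e₀)·log₁₀(σ'_f/σ'_0) = 0.023×6/1.88×log₁₀(105.7/77.7)
    = 0.073404 × 0.13365 = 0.009811 m

S_c ≈ 9.81 mm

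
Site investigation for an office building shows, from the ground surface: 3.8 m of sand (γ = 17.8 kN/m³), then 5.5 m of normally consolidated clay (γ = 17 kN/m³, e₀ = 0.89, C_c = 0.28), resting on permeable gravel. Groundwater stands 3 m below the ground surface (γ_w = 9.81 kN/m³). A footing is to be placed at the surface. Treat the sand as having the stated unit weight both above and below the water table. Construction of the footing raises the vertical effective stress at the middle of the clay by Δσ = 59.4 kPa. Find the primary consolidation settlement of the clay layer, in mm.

S_c ≈ 197 mm

Mid-depth of clay below the ground surface: z = 3.8 + 5.5/2 = 6.55 m.
Total vertical stress at mid-clay: σ_v = 17.8×3.8 + 17×2.75 = 114.39 kPa.
Pore pressure: u = 9.81×(6.55 − 3) = 34.825 kPa.
Initial effective stress: σ'_0 = σ_v − u = 114.39 − 34.825 = 79.565 kPa.
Final effective stress: σ'_f = σ'_0 + Δσ = 79.565 + 59.4 = 138.97 kPa.
Normally consolidated clay, so the full stress increment lies on the virgin compression line:
S_c = C_c·H/(1+e₀)·log₁₀(σ'_f/σ'_0) = 0.28×5.5/(1+0.89)×log₁₀(138.97/79.565)
    = 0.81481 × 0.2422 = 0.1973 m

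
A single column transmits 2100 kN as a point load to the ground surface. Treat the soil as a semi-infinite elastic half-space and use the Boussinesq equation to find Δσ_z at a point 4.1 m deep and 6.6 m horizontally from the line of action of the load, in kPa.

Δσ_z ≈ 2.44 kPa

Boussinesq vertical stress below a point load on an elastic half-space:
Δσ_z = 3P/(2πz²) · [1 + (r/z)²]^(−5/2)
r/z = 6.6/4.1 = 1.6098; [1+(r/z)²]^(−5/2) = 0.040913.
Δσ_z = 3×2100/(2π×4.1²) × 0.040913 = 59.648 × 0.040913 = 2.44 kPa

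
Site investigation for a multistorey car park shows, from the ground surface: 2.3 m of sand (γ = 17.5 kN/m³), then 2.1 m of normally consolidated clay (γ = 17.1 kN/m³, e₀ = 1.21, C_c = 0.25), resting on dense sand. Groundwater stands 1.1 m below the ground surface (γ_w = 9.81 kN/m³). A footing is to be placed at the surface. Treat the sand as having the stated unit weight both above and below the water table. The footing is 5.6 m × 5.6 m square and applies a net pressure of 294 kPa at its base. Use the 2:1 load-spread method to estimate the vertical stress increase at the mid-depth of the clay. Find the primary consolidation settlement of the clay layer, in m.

Mid-depth of clay below the ground surface: z = 2.3 + 2.1/2 = 3.35 m.
Total vertical stress at mid-clay: σ_v = 17.5×2.3 + 17.1×1.05 = 58.205 kPa.
Pore pressure: u = 9.81×(3.35 − 1.1) = 22.073 kPa.
Initial effective stress: σ'_0 = σ_v − u = 58.205 − 22.073 = 36.132 kPa.
Stress increase at mid-clay by the 2:1 spreading method:
Δσ = qBL/((B+z)(L+z)) = 294×5.6×5.6/((5.6+3.35)(5.6+3.35)) = 115.1 kPa
Final effective stress: σ'_f = σ'_0 + Δσ = 36.132 + 115.1 = 151.23 kPa.
Normally consolidated clay, so the full stress increment lies on the virgin compression line:
S_c = C_c·H/(1+e₀)·log₁₀(σ'_f/σ'_0) = 0.25×2.1/(1+1.21)×log₁₀(151.23/36.132)
    = 0.23756 × 0.62175 = 0.1477 m

S_c ≈ 0.148 m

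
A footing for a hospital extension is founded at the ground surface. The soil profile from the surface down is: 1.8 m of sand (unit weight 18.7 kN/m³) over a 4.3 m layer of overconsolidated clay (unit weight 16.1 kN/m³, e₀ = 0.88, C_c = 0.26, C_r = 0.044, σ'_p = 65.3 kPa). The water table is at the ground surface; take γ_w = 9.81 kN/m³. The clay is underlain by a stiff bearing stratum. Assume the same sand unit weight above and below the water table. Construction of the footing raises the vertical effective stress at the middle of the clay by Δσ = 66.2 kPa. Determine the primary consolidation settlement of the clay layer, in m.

Mid-depth of clay below the ground surface: z = 1.8 + 4.3/2 = 3.95 m.
Total vertical stress at mid-clay: σ_v = 18.7×1.8 + 16.1×2.15 = 68.275 kPa.
Pore pressure: u = 9.81×(3.95 − 0) = 38.75 kPa.
Initial effective stress: σ'_0 = σ_v − u = 68.275 − 38.75 = 29.525 kPa.
Final effective stress: σ'_f = 29.525 + 66.2 = 95.725 kPa.
σ'_f = 95.725 > σ'_p = 65.3 kPa, so the stress path crosses the preconsolidation pressure — recompression up to σ'_p, then virgin compression beyond:
S_c = H/(1+e₀)·[C_r·log₁₀(σ'_p/σ'_0) + C_c·log₁₀(σ'_f/σ'_p)]
    = 4.3/1.88 × [0.044×log₁₀(65.3/29.525) + 0.26×log₁₀(95.725/65.3)]
    = 2.2872 × [0.015168 + 0.043189] = 0.1335 m

S_c ≈ 0.133 m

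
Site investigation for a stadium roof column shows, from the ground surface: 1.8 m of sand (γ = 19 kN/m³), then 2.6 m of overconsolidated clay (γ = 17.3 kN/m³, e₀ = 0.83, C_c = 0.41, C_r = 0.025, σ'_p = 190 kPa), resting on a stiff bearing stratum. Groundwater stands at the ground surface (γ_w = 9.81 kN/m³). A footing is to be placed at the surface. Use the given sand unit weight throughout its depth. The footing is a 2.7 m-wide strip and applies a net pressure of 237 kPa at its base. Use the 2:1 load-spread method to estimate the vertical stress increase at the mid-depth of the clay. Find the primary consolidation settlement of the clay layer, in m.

Mid-depth of clay below the ground surface: z = 1.8 + 2.6/2 = 3.1 m.
Total vertical stress at mid-clay: σ_v = 19×1.8 + 17.3×1.3 = 56.69 kPa.
Pore pressure: u = 9.81×(3.1 − 0) = 30.411 kPa.
Initial effective stress: σ'_0 = σ_v − u = 56.69 − 30.411 = 26.279 kPa.
Stress increase at mid-clay by the 2:1 spreading method:
Δσ = qB/(B+z) = 237×2.7/(2.7+3.1) = 110.33 kPa
Final effective stress: σ'_f = 26.279 + 110.33 = 136.61 kPa.
σ'_f = 136.61 ≤ σ'_p = 190 kPa, so the clay remains overconsolidated and only the recompression index applies:
S_c = C_r·H/(1+e₀)·log₁₀(σ'_f/σ'_0) = 0.025×2.6/1.83×log₁₀(136.61/26.279)
    = 0.03552 × 0.71587 = 0.02543 m

S_c ≈ 0.0254 m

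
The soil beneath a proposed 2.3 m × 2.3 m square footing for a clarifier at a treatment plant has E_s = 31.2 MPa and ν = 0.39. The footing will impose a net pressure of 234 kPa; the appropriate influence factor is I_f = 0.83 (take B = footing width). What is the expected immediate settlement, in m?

S_e ≈ 0.0121 m

Immediate (elastic) settlement: S_e = q·B·(1−ν²)/E_s · I_f.
E_s = 31.2 MPa = 31200 kPa.
S_e = 234 × 2.3 × (1 − 0.39²) / 31200 × 0.83
    = 234 × 2.3 × 0.8479 / 31200 × 0.83
    = 0.01214 m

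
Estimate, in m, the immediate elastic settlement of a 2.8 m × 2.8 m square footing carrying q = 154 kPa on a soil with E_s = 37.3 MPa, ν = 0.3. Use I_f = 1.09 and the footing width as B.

Immediate (elastic) settlement: S_e = q·B·(1−ν²)/E_s · I_f.
E_s = 37.3 MPa = 37300 kPa.
S_e = 154 × 2.8 × (1 − 0.3²) / 37300 × 1.09
    = 154 × 2.8 × 0.91 / 37300 × 1.09
    = 0.01147 m

S_e ≈ 0.0115 m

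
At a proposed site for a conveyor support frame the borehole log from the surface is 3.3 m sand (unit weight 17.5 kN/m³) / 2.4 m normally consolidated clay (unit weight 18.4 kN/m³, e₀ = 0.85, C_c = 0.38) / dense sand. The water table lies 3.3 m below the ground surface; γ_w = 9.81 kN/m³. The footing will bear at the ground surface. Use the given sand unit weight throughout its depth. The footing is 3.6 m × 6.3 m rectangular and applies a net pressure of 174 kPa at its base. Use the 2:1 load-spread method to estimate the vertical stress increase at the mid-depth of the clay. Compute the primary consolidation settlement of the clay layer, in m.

Mid-depth of clay below the ground surface: z = 3.3 + 2.4/2 = 4.5 m.
Total vertical stress at mid-clay: σ_v = 17.5×3.3 + 18.4×1.2 = 79.83 kPa.
Pore pressure: u = 9.81×(4.5 − 3.3) = 11.772 kPa.
Initial effective stress: σ'_0 = σ_v − u = 79.83 − 11.772 = 68.058 kPa.
Stress increase at mid-clay by the 2:1 spreading method:
Δσ = qBL/((B+z)(L+z)) = 174×3.6×6.3/((3.6+4.5)(6.3+4.5)) = 45.111 kPa
Final effective stress: σ'_f = σ'_0 + Δσ = 68.058 + 45.111 = 113.17 kPa.
Normally consolidated clay, so the full stress increment lies on the virgin compression line:
S_c = C_c·H/(1+e₀)·log₁₀(σ'_f/σ'_0) = 0.38×2.4/(1+0.85)×log₁₀(113.17/68.058)
    = 0.49297 × 0.22085 = 0.1089 m

S_c ≈ 0.109 m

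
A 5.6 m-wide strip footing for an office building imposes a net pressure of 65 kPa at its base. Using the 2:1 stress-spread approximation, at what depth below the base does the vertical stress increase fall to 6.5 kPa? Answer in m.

z ≈ 50.4 m

2:1 spreading — at depth z the loaded area has grown by z in each plan dimension:
qB/(B+z) = Δσ_z ⇒ z = qB/Δσ_z − B = 65×5.6/6.5 − 5.6 = 50.4 m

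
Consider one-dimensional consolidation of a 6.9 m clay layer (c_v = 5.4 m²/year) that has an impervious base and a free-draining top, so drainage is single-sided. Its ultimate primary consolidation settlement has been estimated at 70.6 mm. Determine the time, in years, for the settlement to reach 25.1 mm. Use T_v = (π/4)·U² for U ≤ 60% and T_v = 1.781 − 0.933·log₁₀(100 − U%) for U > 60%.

Drainage path length: H_d = H = 6.9 m (single drainage).
U = S(t)/S_ult = 25.1/70.6 = 0.3555.
U ≤ 60%: T_v = (π/4)·U² = (π/4)×0.35552² = 0.099272.
t = T_v·H_d²/c_v = 0.099272×6.9²/5.4 = 0.8752 years.

t ≈ 0.875 years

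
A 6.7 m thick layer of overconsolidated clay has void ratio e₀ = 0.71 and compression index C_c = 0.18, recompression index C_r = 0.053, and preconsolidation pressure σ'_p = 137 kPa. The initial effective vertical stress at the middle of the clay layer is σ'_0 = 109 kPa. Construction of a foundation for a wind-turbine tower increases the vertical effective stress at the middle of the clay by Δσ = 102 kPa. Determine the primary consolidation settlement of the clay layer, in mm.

S_c ≈ 153 mm

Final effective stress: σ'_f = 109 + 102 = 211 kPa.
σ'_f = 211 > σ'_p = 137 kPa, so the stress path crosses the preconsolidation pressure — recompression up to σ'_p, then virgin compression beyond:
S_c = H/(1+e₀)·[C_r·log₁₀(σ'_p/σ'_0) + C_c·log₁₀(σ'_f/σ'_p)]
    = 6.7/1.71 × [0.053×log₁₀(137/109) + 0.18×log₁₀(211/137)]
    = 3.9181 × [0.0052626 + 0.033761] = 0.1529 m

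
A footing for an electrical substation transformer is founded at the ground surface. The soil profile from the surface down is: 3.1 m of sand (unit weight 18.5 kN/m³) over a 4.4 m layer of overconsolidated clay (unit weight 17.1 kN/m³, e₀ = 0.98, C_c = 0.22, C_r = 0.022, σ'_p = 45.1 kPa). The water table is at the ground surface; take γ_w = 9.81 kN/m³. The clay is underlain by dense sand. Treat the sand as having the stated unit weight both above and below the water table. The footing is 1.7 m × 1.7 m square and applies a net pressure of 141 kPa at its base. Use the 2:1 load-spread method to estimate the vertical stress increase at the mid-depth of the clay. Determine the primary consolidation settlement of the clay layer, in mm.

Mid-depth of clay below the ground surface: z = 3.1 + 4.4/2 = 5.3 m.
Total vertical stress at mid-clay: σ_v = 18.5×3.1 + 17.1×2.2 = 94.97 kPa.
Pore pressure: u = 9.81×(5.3 − 0) = 51.993 kPa.
Initial effective stress: σ'_0 = σ_v − u = 94.97 − 51.993 = 42.977 kPa.
Stress increase at mid-clay by the 2:1 spreading method:
Δσ = qBL/((B+z)(L+z)) = 141×1.7×1.7/((1.7+5.3)(1.7+5.3)) = 8.3161 kPa
Final effective stress: σ'_f = 42.977 + 8.3161 = 51.293 kPa.
σ'_f = 51.293 > σ'_p = 45.1 kPa, so the stress path crosses the preconsolidation pressure — recompression up to σ'_p, then virgin compression beyond:
S_c = H/(1+e₀)·[C_r·log₁₀(σ'_p/σ'_0) + C_c·log₁₀(σ'_f/σ'_p)]
    = 4.4/1.98 × [0.022×log₁₀(45.1/42.977) + 0.22×log₁₀(51.293/45.1)]
    = 2.2222 × [0.00046069 + 0.012294] = 0.02834 m

S_c ≈ 28.3 mm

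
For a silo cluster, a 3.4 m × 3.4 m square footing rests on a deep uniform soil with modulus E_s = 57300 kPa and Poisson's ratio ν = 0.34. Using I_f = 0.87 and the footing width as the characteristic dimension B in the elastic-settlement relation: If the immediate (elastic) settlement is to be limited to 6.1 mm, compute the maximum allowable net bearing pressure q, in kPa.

S_e = q·B·(1−ν²)/E_s · I_f  ⇒  q = S_e·E_s / (B·(1−ν²)·I_f).
q = 0.0061 × 57300 / (3.4 × 0.8844 × 0.87) = 133.6 kPa

q ≈ 134 kPa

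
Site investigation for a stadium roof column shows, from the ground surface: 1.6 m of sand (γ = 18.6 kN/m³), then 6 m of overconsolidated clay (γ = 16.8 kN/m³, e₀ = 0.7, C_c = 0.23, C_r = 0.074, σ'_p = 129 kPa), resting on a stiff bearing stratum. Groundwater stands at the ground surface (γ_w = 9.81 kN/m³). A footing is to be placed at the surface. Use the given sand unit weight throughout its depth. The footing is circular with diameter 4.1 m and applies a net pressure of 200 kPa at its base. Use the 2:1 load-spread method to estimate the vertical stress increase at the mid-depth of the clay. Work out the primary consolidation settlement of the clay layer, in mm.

Mid-depth of clay below the ground surface: z = 1.6 + 6/2 = 4.6 m.
Total vertical stress at mid-clay: σ_v = 18.6×1.6 + 16.8×3 = 80.16 kPa.
Pore pressure: u = 9.81×(4.6 − 0) = 45.126 kPa.
Initial effective stress: σ'_0 = σ_v − u = 80.16 − 45.126 = 35.034 kPa.
Stress increase at mid-clay by the 2:1 spreading method:
Δσ ≈ qD²/(D+z)² = 200×4.1²/(4.1+4.6)² = 44.418 kPa
Final effective stress: σ'_f = 35.034 + 44.418 = 79.452 kPa.
σ'_f = 79.452 ≤ σ'_p = 129 kPa, so the clay remains overconsolidated and only the recompression index applies:
S_c = C_r·H/(1+e₀)·log₁₀(σ'_f/σ'_0) = 0.074×6/1.7×log₁₀(79.452/35.034)
    = 0.26118 × 0.35562 = 0.09288 m

S_c ≈ 92.9 mm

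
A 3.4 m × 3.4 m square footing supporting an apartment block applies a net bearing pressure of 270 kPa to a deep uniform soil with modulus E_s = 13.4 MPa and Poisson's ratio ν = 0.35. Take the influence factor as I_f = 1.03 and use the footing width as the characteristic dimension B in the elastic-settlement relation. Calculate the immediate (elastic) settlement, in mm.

Immediate (elastic) settlement: S_e = q·B·(1−ν²)/E_s · I_f.
E_s = 13.4 MPa = 13400 kPa.
S_e = 270 × 3.4 × (1 − 0.35²) / 13400 × 1.03
    = 270 × 3.4 × 0.8775 / 13400 × 1.03
    = 0.06192 m = 61.92 mm

S_e ≈ 61.9 mm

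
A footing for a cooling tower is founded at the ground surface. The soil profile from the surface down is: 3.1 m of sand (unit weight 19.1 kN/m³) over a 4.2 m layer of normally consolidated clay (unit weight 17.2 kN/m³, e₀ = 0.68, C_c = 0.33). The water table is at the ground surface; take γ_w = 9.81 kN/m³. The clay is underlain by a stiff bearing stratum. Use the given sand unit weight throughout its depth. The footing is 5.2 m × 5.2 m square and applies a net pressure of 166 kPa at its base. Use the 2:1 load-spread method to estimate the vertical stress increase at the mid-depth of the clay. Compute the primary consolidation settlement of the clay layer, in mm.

S_c ≈ 237 mm

Mid-depth of clay below the ground surface: z = 3.1 + 4.2/2 = 5.2 m.
Total vertical stress at mid-clay: σ_v = 19.1×3.1 + 17.2×2.1 = 95.33 kPa.
Pore pressure: u = 9.81×(5.2 − 0) = 51.012 kPa.
Initial effective stress: σ'_0 = σ_v − u = 95.33 − 51.012 = 44.318 kPa.
Stress increase at mid-clay by the 2:1 spreading method:
Δσ = qBL/((B+z)(L+z)) = 166×5.2×5.2/((5.2+5.2)(5.2+5.2)) = 41.5 kPa
Final effective stress: σ'_f = σ'_0 + Δσ = 44.318 + 41.5 = 85.818 kPa.
Normally consolidated clay, so the full stress increment lies on the virgin compression line:
S_c = C_c·H/(1+e₀)·log₁₀(σ'_f/σ'_0) = 0.33×4.2/(1+0.68)×log₁₀(85.818/44.318)
    = 0.825 × 0.287 = 0.2368 m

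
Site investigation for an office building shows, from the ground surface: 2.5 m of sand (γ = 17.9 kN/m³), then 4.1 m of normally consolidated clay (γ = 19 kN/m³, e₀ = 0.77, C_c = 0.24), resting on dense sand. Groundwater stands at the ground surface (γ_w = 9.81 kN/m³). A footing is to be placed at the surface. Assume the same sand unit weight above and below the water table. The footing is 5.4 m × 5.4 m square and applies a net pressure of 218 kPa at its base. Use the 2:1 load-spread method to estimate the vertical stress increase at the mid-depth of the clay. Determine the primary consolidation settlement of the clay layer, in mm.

S_c ≈ 235 mm

Mid-depth of clay below the ground surface: z = 2.5 + 4.1/2 = 4.55 m.
Total vertical stress at mid-clay: σ_v = 17.9×2.5 + 19×2.05 = 83.7 kPa.
Pore pressure: u = 9.81×(4.55 − 0) = 44.636 kPa.
Initial effective stress: σ'_0 = σ_v − u = 83.7 − 44.636 = 39.064 kPa.
Stress increase at mid-clay by the 2:1 spreading method:
Δσ = qBL/((B+z)(L+z)) = 218×5.4×5.4/((5.4+4.55)(5.4+4.55)) = 64.209 kPa
Final effective stress: σ'_f = σ'_0 + Δσ = 39.064 + 64.209 = 103.27 kPa.
Normally consolidated clay, so the full stress increment lies on the virgin compression line:
S_c = C_c·H/(1+e₀)·log₁₀(σ'_f/σ'_0) = 0.24×4.1/(1+0.77)×log₁₀(103.27/39.064)
    = 0.55593 × 0.4222 = 0.2347 m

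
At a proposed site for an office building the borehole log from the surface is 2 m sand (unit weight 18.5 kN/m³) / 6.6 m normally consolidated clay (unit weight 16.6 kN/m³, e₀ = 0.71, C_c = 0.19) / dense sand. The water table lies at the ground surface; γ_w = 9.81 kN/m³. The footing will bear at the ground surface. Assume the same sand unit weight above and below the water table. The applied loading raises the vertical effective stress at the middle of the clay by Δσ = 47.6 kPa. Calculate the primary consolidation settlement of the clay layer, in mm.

S_c ≈ 251 mm

Mid-depth of clay below the ground surface: z = 2 + 6.6/2 = 5.3 m.
Total vertical stress at mid-clay: σ_v = 18.5×2 + 16.6×3.3 = 91.78 kPa.
Pore pressure: u = 9.81×(5.3 − 0) = 51.993 kPa.
Initial effective stress: σ'_0 = σ_v − u = 91.78 − 51.993 = 39.787 kPa.
Final effective stress: σ'_f = σ'_0 + Δσ = 39.787 + 47.6 = 87.387 kPa.
Normally consolidated clay, so the full stress increment lies on the virgin compression line:
S_c = C_c·H/(1+e₀)·log₁₀(σ'_f/σ'_0) = 0.19×6.6/(1+0.71)×log₁₀(87.387/39.787)
    = 0.73333 × 0.34171 = 0.2506 m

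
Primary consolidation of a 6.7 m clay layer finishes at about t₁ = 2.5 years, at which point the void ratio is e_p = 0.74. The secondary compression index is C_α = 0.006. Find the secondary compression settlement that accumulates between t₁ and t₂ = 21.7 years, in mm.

S_s ≈ 21.7 mm

Secondary compression: S_s = C_α·H/(1+e_p)·log₁₀(t₂/t₁)
S_s = 0.006×6.7/(1+0.74)×log₁₀(21.7/2.5)
    = 0.0231 × 0.9385 = 0.02168 m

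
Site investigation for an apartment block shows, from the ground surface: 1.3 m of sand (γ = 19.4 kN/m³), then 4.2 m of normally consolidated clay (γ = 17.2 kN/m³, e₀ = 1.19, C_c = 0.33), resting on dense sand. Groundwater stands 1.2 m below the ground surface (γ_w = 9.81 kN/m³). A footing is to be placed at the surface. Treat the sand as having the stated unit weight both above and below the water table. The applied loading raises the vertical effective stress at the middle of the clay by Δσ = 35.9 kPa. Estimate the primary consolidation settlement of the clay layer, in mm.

S_c ≈ 177 mm

Mid-depth of clay below the ground surface: z = 1.3 + 4.2/2 = 3.4 m.
Total vertical stress at mid-clay: σ_v = 19.4×1.3 + 17.2×2.1 = 61.34 kPa.
Pore pressure: u = 9.81×(3.4 − 1.2) = 21.582 kPa.
Initial effective stress: σ'_0 = σ_v − u = 61.34 − 21.582 = 39.758 kPa.
Final effective stress: σ'_f = σ'_0 + Δσ = 39.758 + 35.9 = 75.658 kPa.
Normally consolidated clay, so the full stress increment lies on the virgin compression line:
S_c = C_c·H/(1+e₀)·log₁₀(σ'_f/σ'_0) = 0.33×4.2/(1+1.19)×log₁₀(75.658/39.758)
    = 0.63288 × 0.27943 = 0.1768 m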